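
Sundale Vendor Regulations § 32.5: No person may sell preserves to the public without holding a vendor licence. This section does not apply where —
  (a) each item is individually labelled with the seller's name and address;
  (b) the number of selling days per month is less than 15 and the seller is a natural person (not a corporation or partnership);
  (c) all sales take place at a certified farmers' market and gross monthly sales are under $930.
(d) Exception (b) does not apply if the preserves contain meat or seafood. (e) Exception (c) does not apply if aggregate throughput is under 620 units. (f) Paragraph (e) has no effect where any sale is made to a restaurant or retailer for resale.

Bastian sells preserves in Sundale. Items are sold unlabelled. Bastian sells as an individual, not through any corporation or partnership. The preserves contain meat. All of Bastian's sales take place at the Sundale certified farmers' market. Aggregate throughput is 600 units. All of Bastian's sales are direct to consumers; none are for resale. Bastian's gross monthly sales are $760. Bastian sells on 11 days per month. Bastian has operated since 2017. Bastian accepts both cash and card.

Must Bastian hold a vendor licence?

Yes — Bastian must hold a vendor licence.

Exception (a) requires that each item is individually labelled with the seller's name and address; but items are sold unlabelled, so (a) is unavailable.
Exception (b)'s conditions are all satisfied: the number of selling days per month is 11, less than the 15 limit; the seller is a natural person. Turning to paragraph (d): (d) is engaged — the preserves contain meat. Exception (b) does not apply.
All of (c)'s requirements are met (all sales are at a certified farmers' market; gross monthly sales are $760, under the $930 limit). Turning to paragraphs (e)–(f): (e) applies — aggregate throughput is 600 units, under the 620 units limit. (f) is inapplicable (no sales are for resale), so (e) stands. (c) is therefore removed.
No exception displaces § 32.5.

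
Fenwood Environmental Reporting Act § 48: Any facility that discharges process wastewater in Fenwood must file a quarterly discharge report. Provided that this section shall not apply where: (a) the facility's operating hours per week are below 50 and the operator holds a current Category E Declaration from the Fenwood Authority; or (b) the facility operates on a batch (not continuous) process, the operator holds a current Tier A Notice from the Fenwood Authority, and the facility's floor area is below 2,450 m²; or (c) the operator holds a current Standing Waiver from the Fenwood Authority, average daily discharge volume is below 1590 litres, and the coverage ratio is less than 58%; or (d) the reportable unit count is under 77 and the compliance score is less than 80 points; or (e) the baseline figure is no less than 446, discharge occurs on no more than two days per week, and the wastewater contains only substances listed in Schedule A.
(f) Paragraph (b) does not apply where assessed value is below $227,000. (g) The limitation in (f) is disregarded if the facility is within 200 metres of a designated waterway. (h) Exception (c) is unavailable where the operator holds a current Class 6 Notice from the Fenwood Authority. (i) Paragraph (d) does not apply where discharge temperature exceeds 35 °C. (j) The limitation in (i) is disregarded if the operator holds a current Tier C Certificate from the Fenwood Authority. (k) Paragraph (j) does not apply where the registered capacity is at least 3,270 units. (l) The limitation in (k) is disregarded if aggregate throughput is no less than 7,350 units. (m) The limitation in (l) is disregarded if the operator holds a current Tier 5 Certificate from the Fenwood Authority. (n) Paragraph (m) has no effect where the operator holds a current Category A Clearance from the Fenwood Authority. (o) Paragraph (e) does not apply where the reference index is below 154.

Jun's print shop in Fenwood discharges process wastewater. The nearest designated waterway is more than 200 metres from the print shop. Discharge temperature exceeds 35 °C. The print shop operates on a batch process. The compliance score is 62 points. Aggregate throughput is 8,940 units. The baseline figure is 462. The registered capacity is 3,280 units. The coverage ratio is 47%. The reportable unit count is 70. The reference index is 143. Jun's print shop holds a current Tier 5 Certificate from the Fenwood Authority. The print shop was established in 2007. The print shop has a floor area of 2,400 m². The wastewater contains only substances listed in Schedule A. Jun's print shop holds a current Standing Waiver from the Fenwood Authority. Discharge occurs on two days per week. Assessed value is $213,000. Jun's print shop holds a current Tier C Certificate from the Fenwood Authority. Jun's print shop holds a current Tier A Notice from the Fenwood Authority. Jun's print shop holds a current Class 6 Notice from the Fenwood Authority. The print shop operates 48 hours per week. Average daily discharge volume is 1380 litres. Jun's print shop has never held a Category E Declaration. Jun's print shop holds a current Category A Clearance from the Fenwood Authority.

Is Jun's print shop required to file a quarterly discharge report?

Exception (a) requires that the operator holds a current Category E Declaration from the Fenwood Authority; but no current Category E Declaration is held, so (a) is unavailable.
Exception (b): the facility operates on a batch process; a current Tier A Notice is held; the facility's floor area is 2,400 m², below the 2,450 m² limit — every condition holds. But applying paragraphs (f)–(g): (f) operates — assessed value is $213,000, below the $227,000 limit. (g) is not engaged (the print shop is more than 200 m from any designated waterway), so (f) stands. Exception (b) does not apply.
Exception (c): a current Standing Waiver is held; average daily discharge volume is 1380 litres, below the 1590 litres limit; the coverage ratio is 47%, less than the 58% limit — every condition holds. Turning to paragraph (h): (h) operates against (c): a current Class 6 Notice is held. Exception (c) does not apply.
All of (d)'s requirements are met (the reportable unit count is 70, under the 77 limit; the compliance score is 62 points, less than the 80 points limit). Under paragraphs (i)–(n): (i) is engaged (discharge temperature exceeds 35 °C), but is itself disapplied by (j): (j) is triggered — a current Tier C Certificate is held. (k) would limit (j) — the registered capacity is 3,280 units, meeting the 3,270 units threshold — but (l) sets (k) aside: (l) operates against (k): aggregate throughput is 8,940 units, meeting the 7,350 units threshold. (m) would limit (l) — a current Tier 5 Certificate is held — but (n) sets (m) aside: (n) is triggered — a current Category A Clearance is held. (d) remains available.
Exception (e): the baseline figure is 462, meeting the 446 threshold; discharge occurs on no more than two days per week; the wastewater is Schedule-A-only — every condition holds. However, paragraph (o) must be considered: (o) operates against (e): the reference index is 143, below the 154 limit. Exception (e) does not apply.

No — exception (d) applies; Jun's print shop is not required to file a quarterly discharge report.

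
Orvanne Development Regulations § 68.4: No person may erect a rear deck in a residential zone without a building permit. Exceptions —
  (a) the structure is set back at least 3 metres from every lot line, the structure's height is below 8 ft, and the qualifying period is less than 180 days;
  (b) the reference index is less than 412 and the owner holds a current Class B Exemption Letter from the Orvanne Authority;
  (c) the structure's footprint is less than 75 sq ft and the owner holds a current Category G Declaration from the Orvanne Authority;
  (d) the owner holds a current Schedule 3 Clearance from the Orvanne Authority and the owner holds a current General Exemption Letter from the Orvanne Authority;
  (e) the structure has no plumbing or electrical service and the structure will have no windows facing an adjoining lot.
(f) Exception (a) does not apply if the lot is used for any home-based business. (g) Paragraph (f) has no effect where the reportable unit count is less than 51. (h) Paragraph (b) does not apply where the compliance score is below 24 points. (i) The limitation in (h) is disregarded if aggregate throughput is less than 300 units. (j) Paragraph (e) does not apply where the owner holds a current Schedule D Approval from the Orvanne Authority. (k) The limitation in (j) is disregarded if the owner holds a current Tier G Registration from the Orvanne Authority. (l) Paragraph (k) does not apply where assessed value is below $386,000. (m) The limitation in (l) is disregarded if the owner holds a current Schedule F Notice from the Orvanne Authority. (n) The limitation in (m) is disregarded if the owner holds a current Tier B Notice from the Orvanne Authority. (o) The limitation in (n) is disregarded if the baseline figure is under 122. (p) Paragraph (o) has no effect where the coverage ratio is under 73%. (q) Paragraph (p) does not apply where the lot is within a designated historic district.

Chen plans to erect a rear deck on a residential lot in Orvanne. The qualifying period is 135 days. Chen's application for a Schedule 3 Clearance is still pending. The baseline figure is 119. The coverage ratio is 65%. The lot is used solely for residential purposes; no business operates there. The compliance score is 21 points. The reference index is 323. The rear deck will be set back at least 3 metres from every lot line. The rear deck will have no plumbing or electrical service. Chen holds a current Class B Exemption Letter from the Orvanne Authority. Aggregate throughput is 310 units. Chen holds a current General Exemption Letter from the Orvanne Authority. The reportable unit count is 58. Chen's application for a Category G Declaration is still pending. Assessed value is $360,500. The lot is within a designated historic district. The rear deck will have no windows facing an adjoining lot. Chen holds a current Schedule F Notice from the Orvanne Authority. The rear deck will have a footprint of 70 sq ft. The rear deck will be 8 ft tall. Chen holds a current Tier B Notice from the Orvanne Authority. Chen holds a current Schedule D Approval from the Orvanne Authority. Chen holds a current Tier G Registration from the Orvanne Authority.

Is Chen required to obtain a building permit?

No — exception (e) applies; Chen does not need a building permit.

Exception (a) fails — the structure's height is 8 ft, not below 8 ft.
Exception (b)'s conditions are all satisfied: the reference index is 323, less than the 412 limit; a current Class B Exemption Letter is held. However, paragraphs (h)–(i) must be considered: (h) is engaged — the compliance score is 21 points, below the 24 points limit. (i), which would lift (h), is not triggered — aggregate throughput is 310 units, not less than 300 units. Exception (b) does not apply.
Exception (c) requires that the owner holds a current Category G Declaration from the Orvanne Authority; but the Category G Declaration is not current, so (c) is unavailable.
Exception (d) does not apply: there is no Schedule 3 Clearance in force.
Exception (e): there is no plumbing or electrical service; no windows face an adjoining lot — every condition holds. As to paragraphs (j)–(q): (j) would limit (e) — a current Schedule D Approval is held — but (k) sets (j) aside: (k) is triggered — a current Tier G Registration is held. (l) would limit (k) — assessed value is $360,500, below the $386,000 limit — but (m) sets (l) aside: (m) operates against (l): a current Schedule F Notice is held. (n) would limit (m) — a current Tier B Notice is held — but (o) sets (n) aside: (o) is engaged — the baseline figure is 119, under the 122 limit. (p) applies (the coverage ratio is 65%, under the 73% limit), but is overridden by (q): (q) operates against (p): the lot is in a historic district. So (e) applies.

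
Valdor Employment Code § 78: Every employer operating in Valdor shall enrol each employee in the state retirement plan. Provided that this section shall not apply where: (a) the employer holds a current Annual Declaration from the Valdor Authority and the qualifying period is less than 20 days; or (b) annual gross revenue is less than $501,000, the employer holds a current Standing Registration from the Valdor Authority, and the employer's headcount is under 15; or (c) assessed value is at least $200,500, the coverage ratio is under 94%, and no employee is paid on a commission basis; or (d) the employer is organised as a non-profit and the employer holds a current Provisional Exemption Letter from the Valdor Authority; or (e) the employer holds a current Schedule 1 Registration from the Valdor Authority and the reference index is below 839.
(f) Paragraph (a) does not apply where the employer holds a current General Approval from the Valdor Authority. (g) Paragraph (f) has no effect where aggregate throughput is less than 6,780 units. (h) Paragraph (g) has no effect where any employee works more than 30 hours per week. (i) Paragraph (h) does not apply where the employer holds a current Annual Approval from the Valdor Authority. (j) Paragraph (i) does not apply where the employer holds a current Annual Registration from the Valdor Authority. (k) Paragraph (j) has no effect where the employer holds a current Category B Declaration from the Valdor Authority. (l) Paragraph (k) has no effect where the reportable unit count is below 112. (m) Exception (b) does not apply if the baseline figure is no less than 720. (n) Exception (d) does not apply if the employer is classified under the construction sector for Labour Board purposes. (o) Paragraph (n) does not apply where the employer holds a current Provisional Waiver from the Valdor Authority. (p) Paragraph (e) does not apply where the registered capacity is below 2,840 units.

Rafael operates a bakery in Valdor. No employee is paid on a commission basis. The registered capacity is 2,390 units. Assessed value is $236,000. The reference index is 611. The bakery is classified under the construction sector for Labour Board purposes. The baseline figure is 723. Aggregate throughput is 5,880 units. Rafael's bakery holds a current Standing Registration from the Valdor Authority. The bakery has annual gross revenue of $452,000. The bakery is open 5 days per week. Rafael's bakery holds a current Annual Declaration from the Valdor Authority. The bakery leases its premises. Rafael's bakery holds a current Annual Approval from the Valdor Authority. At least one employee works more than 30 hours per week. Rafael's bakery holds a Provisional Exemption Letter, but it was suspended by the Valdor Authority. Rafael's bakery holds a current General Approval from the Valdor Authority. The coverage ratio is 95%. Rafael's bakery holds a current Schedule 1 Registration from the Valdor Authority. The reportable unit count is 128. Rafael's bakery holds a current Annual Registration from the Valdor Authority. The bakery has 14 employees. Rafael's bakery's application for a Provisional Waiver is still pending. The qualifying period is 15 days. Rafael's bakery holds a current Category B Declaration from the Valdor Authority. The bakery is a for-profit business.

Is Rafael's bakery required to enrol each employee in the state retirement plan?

Exception (a): a current Annual Declaration is held; the qualifying period is 15 days, less than the 20 days limit — every condition holds. Applying paragraphs (f)–(l): (f) would limit (a) — a current General Approval is held — but (g) sets (f) aside: (g) is engaged — aggregate throughput is 5,880 units, less than the 6,780 units limit. (h) would limit (g) — at least one employee exceeds 30 hours/week — but (i) sets (h) aside: (i) operates against (h): a current Annual Approval is held. (j) would limit (i) — a current Annual Registration is held — but (k) sets (j) aside: (k) is triggered — a current Category B Declaration is held. (l) does not operate here (the reportable unit count is 128, not below 112), so (k) stands. Exception (a) stands.
Exception (b): annual gross revenue is $452,000, less than the $501,000 limit; a current Standing Registration is held; the employer's headcount is 14, under the 15 limit — every condition holds. However, paragraph (m) must be considered: (m) operates against (b): the baseline figure is 723, meeting the 720 threshold. Exception (b) does not apply.
Exception (c) requires that the coverage ratio is under 94%; but the coverage ratio is 95%, not under 94%, so (c) is unavailable.
Exception (d) does not apply: the employer is for-profit.
Exception (e): a current Schedule 1 Registration is held; the reference index is 611, below the 839 limit — every condition holds. But applying paragraph (p): (p) operates — the registered capacity is 2,390 units, below the 2,840 units limit. (e) is therefore removed.

No — exception (a) applies; Rafael's bakery is not required to enrol each employee in the state retirement plan.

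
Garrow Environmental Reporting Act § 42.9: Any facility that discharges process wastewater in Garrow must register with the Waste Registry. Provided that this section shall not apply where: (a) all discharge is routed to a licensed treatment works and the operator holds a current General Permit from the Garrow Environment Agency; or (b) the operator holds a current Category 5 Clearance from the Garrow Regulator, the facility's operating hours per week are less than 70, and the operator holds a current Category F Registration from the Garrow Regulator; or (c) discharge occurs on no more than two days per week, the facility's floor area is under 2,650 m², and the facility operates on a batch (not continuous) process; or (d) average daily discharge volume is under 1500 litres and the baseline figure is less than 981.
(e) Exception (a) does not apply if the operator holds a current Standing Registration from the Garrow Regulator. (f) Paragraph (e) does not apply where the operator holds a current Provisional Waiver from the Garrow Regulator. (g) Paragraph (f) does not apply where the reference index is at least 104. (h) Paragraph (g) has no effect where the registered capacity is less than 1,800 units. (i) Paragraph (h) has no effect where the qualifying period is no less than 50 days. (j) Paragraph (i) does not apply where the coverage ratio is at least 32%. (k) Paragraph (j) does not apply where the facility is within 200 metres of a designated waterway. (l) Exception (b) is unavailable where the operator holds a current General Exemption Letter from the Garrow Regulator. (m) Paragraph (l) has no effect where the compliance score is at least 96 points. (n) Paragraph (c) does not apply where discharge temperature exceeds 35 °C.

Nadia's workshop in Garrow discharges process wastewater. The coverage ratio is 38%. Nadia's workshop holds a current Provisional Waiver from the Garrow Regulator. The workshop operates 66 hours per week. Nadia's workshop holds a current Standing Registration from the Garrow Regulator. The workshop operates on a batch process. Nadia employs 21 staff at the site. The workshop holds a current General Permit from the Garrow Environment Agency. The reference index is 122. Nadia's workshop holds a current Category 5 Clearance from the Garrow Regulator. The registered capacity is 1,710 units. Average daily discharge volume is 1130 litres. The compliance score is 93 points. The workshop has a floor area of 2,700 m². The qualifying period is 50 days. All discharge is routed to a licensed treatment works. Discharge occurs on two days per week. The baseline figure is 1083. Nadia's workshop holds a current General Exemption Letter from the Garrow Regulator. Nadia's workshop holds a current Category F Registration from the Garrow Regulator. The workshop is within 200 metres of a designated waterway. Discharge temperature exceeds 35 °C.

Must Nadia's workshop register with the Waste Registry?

All of (a)'s requirements are met (discharge is routed to a licensed treatment works; a current General Permit is held). However, paragraphs (e)–(k) must be considered: (e) is engaged — a current Standing Registration is held. (f) is triggered (a current Provisional Waiver is held), but is itself disapplied by (g): (g) operates — the reference index is 122, meeting the 104 threshold. (h) operates (the registered capacity is 1,710 units, less than the 1,800 units limit), but is overridden by (i): (i) operates against (h): the qualifying period is 50 days, meeting the 50 days threshold. (j) would limit (i) — the coverage ratio is 38%, meeting the 32% threshold — but (k) sets (j) aside: (k) is engaged — the workshop is within 200 m of a designated waterway. Exception (a) does not apply.
All of (b)'s requirements are met (a current Category 5 Clearance is held; the facility's operating hours per week are 66, less than the 70 limit; a current Category F Registration is held). But applying paragraphs (l)–(m): (l) operates against (b): a current General Exemption Letter is held. (m), which would lift (l), is not triggered — the compliance score is 93 points, short of 96 points. So (b) is unavailable.
Exception (c) fails — the facility's floor area is 2,700 m², not under 2,650 m².
Exception (d) fails — the baseline figure is 1,083, not less than 981.
No exception applies. The general rule governs.

Yes — Nadia's workshop must register with the Waste Registry.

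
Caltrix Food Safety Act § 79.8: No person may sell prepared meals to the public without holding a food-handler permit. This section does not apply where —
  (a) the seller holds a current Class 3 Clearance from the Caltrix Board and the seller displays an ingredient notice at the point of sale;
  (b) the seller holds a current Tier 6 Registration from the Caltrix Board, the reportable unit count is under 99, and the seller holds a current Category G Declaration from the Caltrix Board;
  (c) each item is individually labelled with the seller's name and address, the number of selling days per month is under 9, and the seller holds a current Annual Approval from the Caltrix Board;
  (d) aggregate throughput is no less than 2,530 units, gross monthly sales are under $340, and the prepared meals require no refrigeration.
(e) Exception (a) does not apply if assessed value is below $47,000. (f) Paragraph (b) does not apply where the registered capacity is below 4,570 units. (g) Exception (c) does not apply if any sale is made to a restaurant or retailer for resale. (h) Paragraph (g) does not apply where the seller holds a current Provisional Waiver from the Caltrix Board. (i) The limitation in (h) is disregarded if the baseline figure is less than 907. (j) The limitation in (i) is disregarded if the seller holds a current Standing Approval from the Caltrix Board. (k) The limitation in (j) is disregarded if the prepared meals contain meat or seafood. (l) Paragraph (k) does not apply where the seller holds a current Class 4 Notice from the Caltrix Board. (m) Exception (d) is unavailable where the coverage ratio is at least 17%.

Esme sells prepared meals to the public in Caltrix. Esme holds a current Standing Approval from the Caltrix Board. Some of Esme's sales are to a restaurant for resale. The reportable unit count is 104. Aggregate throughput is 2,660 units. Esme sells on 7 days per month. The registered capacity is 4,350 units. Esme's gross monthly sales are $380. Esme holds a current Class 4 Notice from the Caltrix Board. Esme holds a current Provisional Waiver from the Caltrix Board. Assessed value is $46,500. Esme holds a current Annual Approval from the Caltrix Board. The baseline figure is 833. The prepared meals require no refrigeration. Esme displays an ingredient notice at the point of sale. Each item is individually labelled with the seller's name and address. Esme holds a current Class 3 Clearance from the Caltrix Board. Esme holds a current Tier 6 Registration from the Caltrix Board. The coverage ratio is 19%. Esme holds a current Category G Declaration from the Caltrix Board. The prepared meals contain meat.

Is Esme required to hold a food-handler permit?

No — exception (c) applies; Esme is not required to hold a food-handler permit.

All of (a)'s requirements are met (a current Class 3 Clearance is held; an ingredient notice is displayed). But applying paragraph (e): (e) applies — assessed value is $46,500, below the $47,000 limit. So (a) is unavailable.
Exception (b) does not apply: the reportable unit count is 104, not under 99.
All of (c)'s requirements are met (items are individually labelled; the number of selling days per month is 7, under the 9 limit; a current Annual Approval is held). Under paragraphs (g)–(l): (g) would limit (c) — some sales are to a restaurant for resale — but (h) sets (g) aside: (h) operates against (g): a current Provisional Waiver is held. (i) operates (the baseline figure is 833, less than the 907 limit), but is overridden by (j): (j) applies — a current Standing Approval is held. (k) would limit (j) — the prepared meals contain meat — but (l) sets (k) aside: (l) operates against (k): a current Class 4 Notice is held. So (c) applies.
Exception (d) fails — gross monthly sales are $380, not under $340.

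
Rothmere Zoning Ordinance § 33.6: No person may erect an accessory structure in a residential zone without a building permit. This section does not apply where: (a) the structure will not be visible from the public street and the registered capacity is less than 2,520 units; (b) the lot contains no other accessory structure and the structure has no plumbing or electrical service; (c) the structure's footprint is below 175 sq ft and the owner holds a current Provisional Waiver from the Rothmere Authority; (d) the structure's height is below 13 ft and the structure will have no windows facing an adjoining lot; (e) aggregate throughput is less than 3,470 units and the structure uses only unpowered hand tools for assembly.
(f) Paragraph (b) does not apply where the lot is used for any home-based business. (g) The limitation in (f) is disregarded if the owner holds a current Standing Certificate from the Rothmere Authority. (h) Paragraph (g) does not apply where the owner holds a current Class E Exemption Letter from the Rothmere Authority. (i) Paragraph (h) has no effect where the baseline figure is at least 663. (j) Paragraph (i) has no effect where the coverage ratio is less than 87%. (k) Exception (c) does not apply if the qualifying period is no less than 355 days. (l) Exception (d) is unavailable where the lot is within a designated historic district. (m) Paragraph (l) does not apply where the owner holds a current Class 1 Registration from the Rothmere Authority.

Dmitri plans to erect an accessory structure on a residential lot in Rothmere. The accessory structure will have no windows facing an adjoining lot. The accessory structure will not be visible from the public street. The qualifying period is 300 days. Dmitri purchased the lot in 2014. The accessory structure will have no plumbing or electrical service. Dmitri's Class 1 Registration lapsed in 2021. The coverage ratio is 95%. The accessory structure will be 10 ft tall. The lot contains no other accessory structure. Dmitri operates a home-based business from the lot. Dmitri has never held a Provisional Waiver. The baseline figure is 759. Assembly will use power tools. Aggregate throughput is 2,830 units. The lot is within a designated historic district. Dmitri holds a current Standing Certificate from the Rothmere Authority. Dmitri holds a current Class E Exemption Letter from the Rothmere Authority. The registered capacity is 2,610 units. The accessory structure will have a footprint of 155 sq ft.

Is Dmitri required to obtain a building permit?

No — exception (b) applies; Dmitri does not need a building permit.

Exception (a) does not apply: the registered capacity is 2,610 units, not less than 2,520 units.
Exception (b): the lot has no other accessory structure; there is no plumbing or electrical service — every condition holds. Considering the limiting provisions: (f) would limit (b) — a home-based business operates on the lot — but (g) sets (f) aside: (g) operates against (f): a current Standing Certificate is held. (h) applies (a current Class E Exemption Letter is held), but yields to (i): (i) is triggered — the baseline figure is 759, meeting the 663 threshold. (j), which would lift (i), is not triggered — the coverage ratio is 95%, not less than 87%. Exception (b) stands.
Exception (c) does not apply: there is no Provisional Waiver in force.
Exception (d): the structure's height is 10 ft, below the 13 ft limit; no windows face an adjoining lot — every condition holds. But applying paragraphs (l)–(m): (l) operates against (d): the lot is in a historic district. (m), which would lift (l), is inapplicable — there is no Class 1 Registration in force. Exception (d) does not apply.
Exception (e) does not apply: assembly uses power tools.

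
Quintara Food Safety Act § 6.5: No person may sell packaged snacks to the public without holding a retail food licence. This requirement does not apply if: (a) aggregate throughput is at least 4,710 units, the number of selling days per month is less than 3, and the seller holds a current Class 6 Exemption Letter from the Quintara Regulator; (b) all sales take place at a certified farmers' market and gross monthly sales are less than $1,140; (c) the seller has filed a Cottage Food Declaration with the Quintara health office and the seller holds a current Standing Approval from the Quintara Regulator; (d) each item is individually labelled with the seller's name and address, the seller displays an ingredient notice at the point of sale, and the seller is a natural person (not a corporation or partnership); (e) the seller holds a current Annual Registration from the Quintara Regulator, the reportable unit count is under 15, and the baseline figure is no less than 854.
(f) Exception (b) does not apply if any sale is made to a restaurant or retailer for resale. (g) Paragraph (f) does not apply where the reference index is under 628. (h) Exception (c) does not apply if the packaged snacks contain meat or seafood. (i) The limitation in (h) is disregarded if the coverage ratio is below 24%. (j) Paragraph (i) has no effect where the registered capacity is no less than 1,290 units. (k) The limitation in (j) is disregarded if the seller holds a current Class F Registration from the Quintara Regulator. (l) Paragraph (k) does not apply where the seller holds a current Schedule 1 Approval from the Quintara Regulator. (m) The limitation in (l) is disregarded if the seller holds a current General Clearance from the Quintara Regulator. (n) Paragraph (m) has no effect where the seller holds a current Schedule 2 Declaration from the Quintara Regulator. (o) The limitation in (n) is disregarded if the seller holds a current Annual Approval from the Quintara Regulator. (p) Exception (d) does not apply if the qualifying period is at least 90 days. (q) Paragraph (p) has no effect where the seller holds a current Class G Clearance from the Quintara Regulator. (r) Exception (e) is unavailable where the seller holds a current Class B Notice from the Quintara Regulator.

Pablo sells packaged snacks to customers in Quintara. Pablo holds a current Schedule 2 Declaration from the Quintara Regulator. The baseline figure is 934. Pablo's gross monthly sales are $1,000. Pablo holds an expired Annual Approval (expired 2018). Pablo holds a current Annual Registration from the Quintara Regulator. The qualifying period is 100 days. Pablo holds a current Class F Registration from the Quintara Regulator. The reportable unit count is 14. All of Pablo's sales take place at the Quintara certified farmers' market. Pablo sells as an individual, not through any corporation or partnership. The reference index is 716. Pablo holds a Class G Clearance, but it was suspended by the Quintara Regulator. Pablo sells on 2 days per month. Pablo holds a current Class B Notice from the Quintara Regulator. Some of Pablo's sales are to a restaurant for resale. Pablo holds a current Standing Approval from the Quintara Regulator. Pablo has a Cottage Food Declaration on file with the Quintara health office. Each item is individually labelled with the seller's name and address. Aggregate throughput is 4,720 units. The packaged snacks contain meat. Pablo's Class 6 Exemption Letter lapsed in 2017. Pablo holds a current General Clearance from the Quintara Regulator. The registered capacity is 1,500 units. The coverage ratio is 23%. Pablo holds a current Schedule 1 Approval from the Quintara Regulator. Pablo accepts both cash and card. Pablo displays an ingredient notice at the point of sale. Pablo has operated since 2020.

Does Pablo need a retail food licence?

Yes — Pablo must hold a retail food licence.

Exception (a) does not apply: no current Class 6 Exemption Letter is held.
Exception (b)'s conditions are all satisfied: all sales are at a certified farmers' market; gross monthly sales are $1,000, less than the $1,140 limit. However, paragraphs (f)–(g) must be considered: (f) operates against (b): some sales are to a restaurant for resale. (g) is not engaged (the reference index is 716, not under 628), so (f) stands. So (b) is unavailable.
Exception (c) is satisfied on its face — a Cottage Food Declaration is on file; a current Standing Approval is held. However, paragraphs (h)–(o) must be considered: (h) operates against (c): the packaged snacks contain meat. (i) would limit (h) — the coverage ratio is 23%, below the 24% limit — but (j) sets (i) aside: (j) is engaged — the registered capacity is 1,500 units, meeting the 1,290 units threshold. (k) operates (a current Class F Registration is held), but is itself disapplied by (l): (l) operates against (k): a current Schedule 1 Approval is held. (m) would limit (l) — a current General Clearance is held — but (n) sets (m) aside: (n) operates against (m): a current Schedule 2 Declaration is held. (o), which would lift (n), is not triggered — no current Annual Approval is held. (c) is therefore removed.
Exception (d)'s conditions are all satisfied: items are individually labelled; an ingredient notice is displayed; the seller is a natural person. However, paragraphs (p)–(q) must be considered: (p) is triggered — the qualifying period is 100 days, meeting the 90 days threshold. (q), which would lift (p), does not operate here — the Class G Clearance is not current. Exception (d) does not apply.
All of (e)'s requirements are met (a current Annual Registration is held; the reportable unit count is 14, under the 15 limit; the baseline figure is 934, meeting the 854 threshold). But applying paragraph (r): (r) applies — a current Class B Notice is held. So (e) is unavailable.
No exception is made out. Pablo falls within the general rule.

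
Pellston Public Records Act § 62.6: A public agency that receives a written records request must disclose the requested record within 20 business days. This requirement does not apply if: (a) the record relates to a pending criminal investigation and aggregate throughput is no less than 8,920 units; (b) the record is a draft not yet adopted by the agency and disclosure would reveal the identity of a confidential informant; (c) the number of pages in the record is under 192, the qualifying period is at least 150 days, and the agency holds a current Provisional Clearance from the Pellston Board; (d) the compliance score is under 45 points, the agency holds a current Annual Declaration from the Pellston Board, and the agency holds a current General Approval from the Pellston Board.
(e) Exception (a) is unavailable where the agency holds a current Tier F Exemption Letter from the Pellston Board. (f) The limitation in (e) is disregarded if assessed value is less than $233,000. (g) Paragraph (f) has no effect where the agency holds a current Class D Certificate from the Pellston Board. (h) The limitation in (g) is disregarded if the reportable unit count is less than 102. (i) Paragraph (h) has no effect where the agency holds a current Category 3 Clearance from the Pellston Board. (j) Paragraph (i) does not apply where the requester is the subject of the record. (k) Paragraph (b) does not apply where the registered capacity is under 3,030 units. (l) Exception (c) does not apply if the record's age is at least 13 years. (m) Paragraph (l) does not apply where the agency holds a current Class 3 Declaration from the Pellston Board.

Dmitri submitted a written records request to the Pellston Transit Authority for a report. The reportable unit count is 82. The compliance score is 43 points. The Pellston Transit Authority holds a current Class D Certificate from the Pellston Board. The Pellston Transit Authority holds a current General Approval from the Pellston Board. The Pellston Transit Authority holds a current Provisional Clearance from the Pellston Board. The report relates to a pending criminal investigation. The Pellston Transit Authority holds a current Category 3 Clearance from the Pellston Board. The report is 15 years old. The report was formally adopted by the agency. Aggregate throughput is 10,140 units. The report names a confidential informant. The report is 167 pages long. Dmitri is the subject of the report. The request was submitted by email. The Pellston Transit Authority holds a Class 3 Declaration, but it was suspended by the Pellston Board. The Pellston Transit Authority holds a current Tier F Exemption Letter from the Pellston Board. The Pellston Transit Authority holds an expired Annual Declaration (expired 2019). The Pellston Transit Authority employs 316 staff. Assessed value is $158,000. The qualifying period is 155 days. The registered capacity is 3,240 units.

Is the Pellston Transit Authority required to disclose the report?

No — exception (a) applies; the Pellston Transit Authority is not required to disclose the report.

Exception (a)'s conditions are all satisfied: the report relates to a pending investigation; aggregate throughput is 10,140 units, meeting the 8,920 units threshold. As to paragraphs (e)–(j): (e) would limit (a) — a current Tier F Exemption Letter is held — but (f) sets (e) aside: (f) is engaged — assessed value is $158,000, less than the $233,000 limit. (g) is engaged (a current Class D Certificate is held), but yields to (h): (h) is engaged — the reportable unit count is 82, less than the 102 limit. (i) applies (a current Category 3 Clearance is held), but is displaced by (j): (j) operates against (i): Dmitri is the subject of the report. Exception (a) stands.
Exception (b) does not apply: the report has been formally adopted.
Exception (c): the number of pages in the record is 167, under the 192 limit; the qualifying period is 155 days, meeting the 150 days threshold; a current Provisional Clearance is held — every condition holds. Turning to paragraphs (l)–(m): (l) operates — the record's age is 15 years, meeting the 13 years threshold. (m) does not operate here (no current Class 3 Declaration is held), so (l) stands. So (c) is unavailable.
Exception (d) fails — there is no Annual Declaration in force.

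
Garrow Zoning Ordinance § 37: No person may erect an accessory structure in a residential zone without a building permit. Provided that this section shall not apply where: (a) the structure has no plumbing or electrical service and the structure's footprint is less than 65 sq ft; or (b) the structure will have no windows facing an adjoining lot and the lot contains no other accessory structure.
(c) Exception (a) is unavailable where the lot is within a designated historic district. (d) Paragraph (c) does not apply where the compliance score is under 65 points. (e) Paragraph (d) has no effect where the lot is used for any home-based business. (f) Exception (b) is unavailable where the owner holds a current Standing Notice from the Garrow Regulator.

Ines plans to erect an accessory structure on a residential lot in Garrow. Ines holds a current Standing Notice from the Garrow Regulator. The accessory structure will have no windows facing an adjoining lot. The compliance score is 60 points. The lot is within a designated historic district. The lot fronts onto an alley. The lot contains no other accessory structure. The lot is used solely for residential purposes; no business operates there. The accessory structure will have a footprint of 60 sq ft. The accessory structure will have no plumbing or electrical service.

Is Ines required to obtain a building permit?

Exception (a)'s conditions are all satisfied: there is no plumbing or electrical service; the structure's footprint is 60 sq ft, less than the 65 sq ft limit. Applying paragraphs (c)–(e): (c) operates (the lot is in a historic district), but yields to (d): (d) is engaged — the compliance score is 60 points, under the 65 points limit. (e), which would lift (d), is not engaged — the lot is solely residential. So (a) applies.
Exception (b) is satisfied on its face — no windows face an adjoining lot; the lot has no other accessory structure. Turning to paragraph (f): (f) is engaged — a current Standing Notice is held. Exception (b) does not apply.

No — exception (a) applies; Ines does not need a building permit.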